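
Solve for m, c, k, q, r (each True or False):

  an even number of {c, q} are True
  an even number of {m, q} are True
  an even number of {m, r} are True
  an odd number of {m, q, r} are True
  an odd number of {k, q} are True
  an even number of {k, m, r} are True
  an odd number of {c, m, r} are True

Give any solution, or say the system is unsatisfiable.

m = True; c = True; k = False; q = True; r = True

{c, q}: 2 true → even ✓
{m, q}: 2 true → even ✓
{m, r}: 2 true → even ✓
{m, q, r}: 3 true → odd ✓
{k, q}: 1 true → odd ✓
{k, m, r}: 2 true → even ✓
{c, m, r}: 3 true → odd ✓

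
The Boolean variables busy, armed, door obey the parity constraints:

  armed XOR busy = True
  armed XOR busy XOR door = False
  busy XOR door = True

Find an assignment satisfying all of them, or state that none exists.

busy: False, armed: True, door: True

armed XOR busy = T XOR F = True ✓
armed XOR busy XOR door = T XOR F XOR T = False ✓
busy XOR door = F XOR T = True ✓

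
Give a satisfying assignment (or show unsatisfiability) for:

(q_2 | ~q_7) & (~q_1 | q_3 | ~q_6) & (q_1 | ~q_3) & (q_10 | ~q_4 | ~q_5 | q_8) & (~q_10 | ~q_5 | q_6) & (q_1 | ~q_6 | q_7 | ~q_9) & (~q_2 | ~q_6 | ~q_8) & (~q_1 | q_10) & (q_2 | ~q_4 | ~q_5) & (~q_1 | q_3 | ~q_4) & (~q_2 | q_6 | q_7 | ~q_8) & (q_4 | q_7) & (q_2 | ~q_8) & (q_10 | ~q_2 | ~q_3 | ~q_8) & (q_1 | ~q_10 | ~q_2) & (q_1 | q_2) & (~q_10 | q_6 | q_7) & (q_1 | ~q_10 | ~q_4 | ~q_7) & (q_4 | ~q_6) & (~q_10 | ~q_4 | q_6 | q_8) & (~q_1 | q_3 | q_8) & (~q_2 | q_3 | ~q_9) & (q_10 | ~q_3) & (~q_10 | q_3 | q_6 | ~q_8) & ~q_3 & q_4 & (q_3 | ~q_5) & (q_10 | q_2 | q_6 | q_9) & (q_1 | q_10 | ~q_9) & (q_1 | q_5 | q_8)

Unit clause (~q_3) forces q_3 = False.
Unit clause (q_4) forces q_4 = True.
In (q_3 | ~q_5) only ~q_5 is left, so q_5 = False.
In (~q_1 | q_3 | ~q_4) only ~q_1 is left, so q_1 = False.
In (q_1 | q_2) only q_2 is left, so q_2 = True.
In (~q_2 | q_3 | ~q_9) only ~q_9 is left, so q_9 = False.
In (q_1 | q_5 | q_8) only q_8 is left, so q_8 = True.
In (~q_2 | ~q_6 | ~q_8) only ~q_6 is left, so q_6 = False.
In (~q_2 | q_6 | q_7 | ~q_8) only q_7 is left, so q_7 = True.
In (q_1 | ~q_10 | ~q_2) only ~q_10 is left, so q_10 = False.
All clauses satisfied.

q_1 = False, q_2 = True, q_3 = False, q_4 = True, q_5 = False, q_6 = False, q_7 = True, q_8 = True, q_9 = False, q_10 = False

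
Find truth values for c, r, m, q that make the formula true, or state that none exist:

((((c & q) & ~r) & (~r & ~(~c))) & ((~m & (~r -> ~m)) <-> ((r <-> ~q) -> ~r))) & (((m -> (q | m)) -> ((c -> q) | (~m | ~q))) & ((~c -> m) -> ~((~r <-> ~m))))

No satisfying assignment exists.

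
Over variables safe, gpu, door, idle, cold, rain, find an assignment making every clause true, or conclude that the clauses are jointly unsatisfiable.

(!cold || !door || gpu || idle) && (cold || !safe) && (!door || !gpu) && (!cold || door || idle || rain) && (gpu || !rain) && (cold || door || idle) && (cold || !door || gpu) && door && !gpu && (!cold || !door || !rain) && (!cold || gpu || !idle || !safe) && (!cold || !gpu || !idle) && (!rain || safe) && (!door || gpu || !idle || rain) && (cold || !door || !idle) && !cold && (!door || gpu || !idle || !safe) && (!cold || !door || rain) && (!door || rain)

Case gpu = True:
  Clause (!gpu) is falsified — contradiction.
Case gpu = False:
  (gpu || !rain) forces rain = False.
  (door) forces door = True.
  Clause (!door || rain) is falsified — contradiction.
Both cases fail, so the formula is unsatisfiable.

UNSATISFIABLE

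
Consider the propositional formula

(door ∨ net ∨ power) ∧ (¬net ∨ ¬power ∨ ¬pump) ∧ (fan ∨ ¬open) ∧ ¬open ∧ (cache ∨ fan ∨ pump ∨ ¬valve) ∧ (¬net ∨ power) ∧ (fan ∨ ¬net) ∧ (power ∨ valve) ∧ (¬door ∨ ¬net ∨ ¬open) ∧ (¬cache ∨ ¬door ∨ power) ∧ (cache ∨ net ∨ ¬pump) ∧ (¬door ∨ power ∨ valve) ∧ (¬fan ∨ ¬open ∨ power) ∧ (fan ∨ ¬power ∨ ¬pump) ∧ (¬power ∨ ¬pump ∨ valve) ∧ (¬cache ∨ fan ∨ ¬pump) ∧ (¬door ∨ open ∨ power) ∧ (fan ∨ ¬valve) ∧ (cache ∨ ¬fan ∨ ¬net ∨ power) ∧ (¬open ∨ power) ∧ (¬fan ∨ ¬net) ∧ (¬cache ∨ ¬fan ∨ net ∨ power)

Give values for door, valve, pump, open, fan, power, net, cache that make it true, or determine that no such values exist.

door: False, valve: False, pump: False, open: False, fan: True, power: True, net: False, cache: True

Unit clause (¬open) forces open = False.
Set door = False.
Set valve = False.
  then (power ∨ valve) forces power = True.
  then (¬power ∨ ¬pump ∨ valve) forces pump = False.
Set fan = True.
  then (¬fan ∨ ¬net) forces net = False.
Set cache = True.
All clauses satisfied.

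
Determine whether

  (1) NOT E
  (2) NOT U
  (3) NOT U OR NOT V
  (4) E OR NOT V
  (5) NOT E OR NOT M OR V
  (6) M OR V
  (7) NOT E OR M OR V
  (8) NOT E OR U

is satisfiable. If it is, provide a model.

Unit clause (NOT E) forces E = False.
Unit clause (NOT U) forces U = False.
In (E OR NOT V) only NOT V is left, so V = False.
In (M OR V) only M is left, so M = True.
All clauses satisfied.

E: False, V: False, M: True, U: False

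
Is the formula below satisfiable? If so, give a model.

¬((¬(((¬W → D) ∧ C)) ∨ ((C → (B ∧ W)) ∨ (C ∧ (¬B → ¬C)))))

D = True, B = False, C = True, W = False

  ¬((¬(((¬W → D) ∧ C)) ∨ ((C → (B ∧ W)) ∨ (C ∧ (¬B → ¬C))))) = True
    ¬(((¬W → D) ∧ C)) ∨ ((C → (B ∧ W)) ∨ (C ∧ (¬B → ¬C))) = False
      ¬(((¬W → D) ∧ C)) = False
        (¬W → D) ∧ C = True
          ¬W → D = True
            ¬W = True
      (C → (B ∧ W)) ∨ (C ∧ (¬B → ¬C)) = False
        C → (B ∧ W) = False
          B ∧ W = False
        C ∧ (¬B → ¬C) = False
          ¬B → ¬C = False
            ¬B = True
            ¬C = False
The formula evaluates to True.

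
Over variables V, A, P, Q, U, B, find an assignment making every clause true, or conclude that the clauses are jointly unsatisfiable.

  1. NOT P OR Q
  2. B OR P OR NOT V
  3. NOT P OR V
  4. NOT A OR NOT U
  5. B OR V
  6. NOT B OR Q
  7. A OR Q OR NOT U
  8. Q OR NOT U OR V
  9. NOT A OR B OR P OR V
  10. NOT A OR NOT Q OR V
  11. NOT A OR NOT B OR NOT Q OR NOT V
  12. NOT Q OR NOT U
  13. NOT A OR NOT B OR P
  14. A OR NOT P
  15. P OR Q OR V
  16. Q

V = True, A = True, P = True, Q = True, U = False, B = False

Unit clause (Q) forces Q = True.
In (NOT Q OR NOT U) only NOT U is left, so U = False.
Set V = True.
Set A = True.
  then (NOT A OR NOT B OR NOT Q OR NOT V) forces B = False.
  then (B OR P OR NOT V) forces P = True.
All clauses satisfied.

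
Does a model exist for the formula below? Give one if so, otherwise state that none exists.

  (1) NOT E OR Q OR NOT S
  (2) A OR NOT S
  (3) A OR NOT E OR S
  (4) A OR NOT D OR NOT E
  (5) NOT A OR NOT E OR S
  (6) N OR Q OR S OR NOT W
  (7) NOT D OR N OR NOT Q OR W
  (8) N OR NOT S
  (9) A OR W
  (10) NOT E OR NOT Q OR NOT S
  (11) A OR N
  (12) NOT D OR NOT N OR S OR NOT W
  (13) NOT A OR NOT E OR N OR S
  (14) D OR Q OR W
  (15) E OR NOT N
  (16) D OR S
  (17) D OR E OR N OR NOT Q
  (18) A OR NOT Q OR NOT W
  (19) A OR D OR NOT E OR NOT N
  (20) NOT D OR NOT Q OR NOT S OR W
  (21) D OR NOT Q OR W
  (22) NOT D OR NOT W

D = True, S = False, Q = False, W = False, N = False, A = True, E = False

Set D = True.
  then (NOT D OR NOT W) forces W = False.
  then (A OR W) forces A = True.
Try S = True:
  (N OR NOT S) forces N = True.
  (E OR NOT N) forces E = True.
  (NOT E OR Q OR NOT S) forces Q = True.
  clause (NOT E OR NOT Q OR NOT S) is falsified — backtrack.
So S = False.
  then (NOT A OR NOT E OR S) forces E = False.
  then (E OR NOT N) forces N = False.
  then (NOT D OR N OR NOT Q OR W) forces Q = False.
All clauses satisfied.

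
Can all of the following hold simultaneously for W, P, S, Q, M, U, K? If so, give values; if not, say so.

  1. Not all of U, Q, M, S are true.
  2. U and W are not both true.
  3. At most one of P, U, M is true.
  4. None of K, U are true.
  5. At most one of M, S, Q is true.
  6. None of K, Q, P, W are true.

W = False, P = False, S = False, Q = False, M = False, U = False, K = False

  (1) {U, Q, M, S}: 0/4 true — not all ✓
  (2) U=F, W=F — not both ✓
  (3) {P, U, M}: 0 true — at most one ✓
  (4) {K, U}: 0 true — none ✓
  (5) {M, S, Q}: 0 true — at most one ✓
  (6) {K, Q, P, W}: 0 true — none ✓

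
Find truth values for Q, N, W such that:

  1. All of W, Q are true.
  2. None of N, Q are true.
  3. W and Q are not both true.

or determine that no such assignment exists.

Case Q = True:
  Constraint (2) is violated (Q=T) — contradiction.
Case Q = False:
  Constraint (1) is violated (Q=F) — contradiction.
Both cases fail — unsatisfiable.

No satisfying assignment exists.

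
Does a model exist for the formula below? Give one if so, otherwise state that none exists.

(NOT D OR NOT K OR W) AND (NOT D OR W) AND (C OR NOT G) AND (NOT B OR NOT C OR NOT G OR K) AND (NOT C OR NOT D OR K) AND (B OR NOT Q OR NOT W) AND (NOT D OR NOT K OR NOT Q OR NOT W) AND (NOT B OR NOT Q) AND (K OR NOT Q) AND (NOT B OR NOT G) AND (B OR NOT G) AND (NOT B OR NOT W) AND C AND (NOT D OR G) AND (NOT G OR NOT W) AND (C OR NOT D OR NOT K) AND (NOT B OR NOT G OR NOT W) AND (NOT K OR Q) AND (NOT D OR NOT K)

Unit clause (C) forces C = True.
Set W = False.
  then (NOT D OR W) forces D = False.
Try G = True:
  (NOT B OR NOT G) forces B = False.
  clause (B OR NOT G) is falsified — backtrack.
So G = False.
Set B = False.
Set K = True.
  then (NOT K OR Q) forces Q = True.
All clauses satisfied.

W = False; C = True; G = False; B = False; D = False; K = True; Q = True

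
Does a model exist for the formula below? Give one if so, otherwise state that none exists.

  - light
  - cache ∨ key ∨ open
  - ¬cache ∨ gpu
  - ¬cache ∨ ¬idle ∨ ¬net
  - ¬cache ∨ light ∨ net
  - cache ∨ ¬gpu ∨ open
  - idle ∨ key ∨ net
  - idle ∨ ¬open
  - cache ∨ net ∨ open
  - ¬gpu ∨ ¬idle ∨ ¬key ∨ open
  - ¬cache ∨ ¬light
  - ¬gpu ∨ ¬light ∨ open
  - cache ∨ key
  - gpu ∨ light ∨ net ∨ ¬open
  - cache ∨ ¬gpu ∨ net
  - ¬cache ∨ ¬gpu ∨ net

Unit clause (light) forces light = True.
In (¬cache ∨ ¬light) only ¬cache is left, so cache = False.
In (cache ∨ key) only key is left, so key = True.
Set idle = True.
Set open = False.
  then (cache ∨ ¬gpu ∨ open) forces gpu = False.
  then (cache ∨ net ∨ open) forces net = True.
All clauses satisfied.

light = True; idle = True; open = False; key = True; gpu = False; cache = False; net = True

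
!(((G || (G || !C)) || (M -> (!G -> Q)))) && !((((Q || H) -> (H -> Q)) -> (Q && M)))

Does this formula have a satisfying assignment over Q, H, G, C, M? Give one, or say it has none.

Q=F, H=F, G=F, C=T, M=T

  !(((G || (G || !C)) || (M -> (!G -> Q)))) = True
    (G || (G || !C)) || (M -> (!G -> Q)) = False
      G || (G || !C) = False
        G || !C = False
          !C = False
      M -> (!G -> Q) = False
        !G -> Q = False
          !G = True
  !((((Q || H) -> (H -> Q)) -> (Q && M))) = True
    ((Q || H) -> (H -> Q)) -> (Q && M) = False
      (Q || H) -> (H -> Q) = True
        Q || H = False
        H -> Q = True
      Q && M = False
Both conjuncts True, so the formula holds.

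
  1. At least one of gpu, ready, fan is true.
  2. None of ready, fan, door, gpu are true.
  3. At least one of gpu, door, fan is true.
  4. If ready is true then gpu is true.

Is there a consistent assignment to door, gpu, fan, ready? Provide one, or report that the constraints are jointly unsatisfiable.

The formula is unsatisfiable.

Case ready = True:
  Constraint (2) is violated (ready=T) — contradiction.
Case ready = False:
  (2) forces fan = False.
  (1) with ready=F, fan=F forces gpu = True.
  Constraint (2) is violated (gpu=T) — contradiction.
Both cases fail — unsatisfiable.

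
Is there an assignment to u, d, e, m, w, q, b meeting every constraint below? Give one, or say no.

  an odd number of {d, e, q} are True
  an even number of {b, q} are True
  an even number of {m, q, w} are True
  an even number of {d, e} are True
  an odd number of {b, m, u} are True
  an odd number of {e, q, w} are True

u = False, d = True, e = True, m = False, w = True, q = True, b = True

{d, e, q}: 3 true → odd ✓
{b, q}: 2 true → even ✓
{m, q, w}: 2 true → even ✓
{d, e}: 2 true → even ✓
{b, m, u}: 1 true → odd ✓
{e, q, w}: 3 true → odd ✓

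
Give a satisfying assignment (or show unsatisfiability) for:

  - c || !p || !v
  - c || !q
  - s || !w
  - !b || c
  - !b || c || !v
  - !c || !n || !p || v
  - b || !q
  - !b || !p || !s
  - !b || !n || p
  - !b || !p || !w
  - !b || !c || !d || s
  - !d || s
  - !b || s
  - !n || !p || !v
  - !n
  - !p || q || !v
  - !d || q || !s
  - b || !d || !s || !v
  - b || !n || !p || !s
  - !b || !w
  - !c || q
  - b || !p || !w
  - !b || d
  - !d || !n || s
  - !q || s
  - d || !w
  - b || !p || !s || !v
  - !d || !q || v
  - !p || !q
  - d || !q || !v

Unit clause (!n) forces n = False.
Set q = True.
  then (c || !q) forces c = True.
  then (b || !q) forces b = True.
  then (!b || s) forces s = True.
  then (!b || !w) forces w = False.
  then (!b || d) forces d = True.
  then (!d || !q || v) forces v = True.
  then (!p || !q) forces p = False.
All clauses satisfied.

n = False, q = True, w = False, p = False, v = True, c = True, b = True, s = True, d = True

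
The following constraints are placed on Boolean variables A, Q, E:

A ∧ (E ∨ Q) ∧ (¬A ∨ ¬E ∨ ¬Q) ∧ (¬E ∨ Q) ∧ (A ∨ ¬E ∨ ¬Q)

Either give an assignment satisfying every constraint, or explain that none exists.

A = True, Q = True, E = False

Unit clause (A) forces A = True.
Try Q = False:
  (E ∨ Q) forces E = True.
  clause (¬E ∨ Q) is falsified — backtrack.
So Q = True.
  then (¬A ∨ ¬E ∨ ¬Q) forces E = False.
Check each clause:
  (A): A holds.
  (E ∨ Q): Q holds.
  (¬A ∨ ¬E ∨ ¬Q): ¬E holds.
  (¬E ∨ Q): ¬E holds.
  (A ∨ ¬E ∨ ¬Q): A holds.
All clauses satisfied.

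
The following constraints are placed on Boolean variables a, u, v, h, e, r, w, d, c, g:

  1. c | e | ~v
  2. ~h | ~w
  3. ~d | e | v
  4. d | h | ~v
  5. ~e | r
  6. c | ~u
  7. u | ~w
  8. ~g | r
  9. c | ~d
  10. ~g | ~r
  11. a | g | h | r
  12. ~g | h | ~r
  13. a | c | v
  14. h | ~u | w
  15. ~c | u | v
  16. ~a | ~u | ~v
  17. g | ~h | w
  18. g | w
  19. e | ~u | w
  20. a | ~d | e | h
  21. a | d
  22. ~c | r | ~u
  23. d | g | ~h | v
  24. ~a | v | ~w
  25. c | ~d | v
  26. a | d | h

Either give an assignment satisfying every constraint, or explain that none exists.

Set a = False.
  then (a | d) forces d = True.
  then (c | ~d) forces c = True.
Try u = False:
  (u | ~w) forces w = False.
  (~c | u | v) forces v = True.
  (g | w) forces g = True.
  (~g | r) forces r = True.
  clause (~g | ~r) is falsified — backtrack.
So u = True.
  then (~c | r | ~u) forces r = True.
  then (~g | ~r) forces g = False.
  then (g | w) forces w = True.
  then (~h | ~w) forces h = False.
  then (a | ~d | e | h) forces e = True.
Set v = True.
All clauses satisfied.

a=F; u=T; v=T; h=F; e=T; r=T; w=T; d=T; c=T; g=F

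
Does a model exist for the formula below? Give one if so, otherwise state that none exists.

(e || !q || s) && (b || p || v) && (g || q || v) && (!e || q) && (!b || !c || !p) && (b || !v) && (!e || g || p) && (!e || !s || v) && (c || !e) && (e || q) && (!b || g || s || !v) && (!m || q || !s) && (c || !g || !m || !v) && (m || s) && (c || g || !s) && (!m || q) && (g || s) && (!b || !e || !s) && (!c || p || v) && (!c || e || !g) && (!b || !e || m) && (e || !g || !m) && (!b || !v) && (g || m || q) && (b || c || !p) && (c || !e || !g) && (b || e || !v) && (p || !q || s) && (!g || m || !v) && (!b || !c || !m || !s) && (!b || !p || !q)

v=F; p=T; b=F; c=T; g=T; m=T; s=F; q=T; e=T

Set v = False.
Set p = True.
Set b = False.
  then (b || c || !p) forces c = True.
Set g = True.
  then (!c || e || !g) forces e = True.
  then (!e || q) forces q = True.
  then (!e || !s || v) forces s = False.
  then (m || s) forces m = True.
All clauses satisfied.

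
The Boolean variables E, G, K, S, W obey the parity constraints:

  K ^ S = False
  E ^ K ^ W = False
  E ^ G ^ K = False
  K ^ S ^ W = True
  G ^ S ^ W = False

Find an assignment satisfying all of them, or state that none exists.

E=T, G=T, K=F, S=F, W=T

K ^ S = F ^ F = False ✓
E ^ K ^ W = T ^ F ^ T = False ✓
E ^ G ^ K = T ^ T ^ F = False ✓
K ^ S ^ W = F ^ F ^ T = True ✓
G ^ S ^ W = T ^ F ^ T = False ✓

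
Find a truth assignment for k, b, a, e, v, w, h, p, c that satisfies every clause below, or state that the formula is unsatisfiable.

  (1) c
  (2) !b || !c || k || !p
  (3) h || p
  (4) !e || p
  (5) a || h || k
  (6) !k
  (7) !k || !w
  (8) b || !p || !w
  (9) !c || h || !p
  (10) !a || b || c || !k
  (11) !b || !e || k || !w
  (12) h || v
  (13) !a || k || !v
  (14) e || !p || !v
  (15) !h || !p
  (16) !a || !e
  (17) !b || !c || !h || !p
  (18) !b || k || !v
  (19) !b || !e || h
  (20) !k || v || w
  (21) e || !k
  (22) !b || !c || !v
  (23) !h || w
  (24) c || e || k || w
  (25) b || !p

k: False, b: False, a: False, e: False, v: True, w: True, h: True, p: False, c: True

Unit clause (c) forces c = True.
Unit clause (!k) forces k = False.
Set b = False.
  then (b || !p) forces p = False.
  then (h || p) forces h = True.
  then (!e || p) forces e = False.
  then (!h || w) forces w = True.
Set a = False.
Set v = True.
All clauses satisfied.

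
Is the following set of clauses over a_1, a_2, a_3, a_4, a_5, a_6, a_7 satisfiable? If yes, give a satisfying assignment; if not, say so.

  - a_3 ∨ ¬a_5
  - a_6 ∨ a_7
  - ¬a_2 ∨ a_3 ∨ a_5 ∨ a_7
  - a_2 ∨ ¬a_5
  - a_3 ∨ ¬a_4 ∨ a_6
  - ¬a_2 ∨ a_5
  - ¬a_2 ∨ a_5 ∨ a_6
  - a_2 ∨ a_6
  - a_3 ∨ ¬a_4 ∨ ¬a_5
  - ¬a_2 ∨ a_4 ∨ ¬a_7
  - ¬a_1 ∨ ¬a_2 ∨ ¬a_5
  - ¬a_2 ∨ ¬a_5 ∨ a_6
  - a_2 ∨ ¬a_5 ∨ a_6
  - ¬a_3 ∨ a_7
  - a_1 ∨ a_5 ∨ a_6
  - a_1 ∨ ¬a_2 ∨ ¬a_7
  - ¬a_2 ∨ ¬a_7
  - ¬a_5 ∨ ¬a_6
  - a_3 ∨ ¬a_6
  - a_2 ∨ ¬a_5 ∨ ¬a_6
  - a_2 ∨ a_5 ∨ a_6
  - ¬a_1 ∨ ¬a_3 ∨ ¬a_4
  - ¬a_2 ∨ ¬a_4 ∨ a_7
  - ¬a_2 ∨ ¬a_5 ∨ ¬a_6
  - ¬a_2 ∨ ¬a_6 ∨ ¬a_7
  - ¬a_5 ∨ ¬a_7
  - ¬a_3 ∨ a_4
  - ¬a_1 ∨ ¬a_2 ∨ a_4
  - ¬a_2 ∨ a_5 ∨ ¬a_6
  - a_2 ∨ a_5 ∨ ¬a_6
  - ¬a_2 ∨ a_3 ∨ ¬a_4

No satisfying assignment exists.

Case a_6 = True:
  (¬a_5 ∨ ¬a_6) forces a_5 = False.
  (¬a_2 ∨ a_5) forces a_2 = False.
  Clause (a_2 ∨ a_5 ∨ ¬a_6) is falsified — contradiction.
Case a_6 = False:
  (a_6 ∨ a_7) forces a_7 = True.
  (a_2 ∨ a_6) forces a_2 = True.
  Clause (¬a_2 ∨ ¬a_7) is falsified — contradiction.
Both cases fail, so the formula is unsatisfiable.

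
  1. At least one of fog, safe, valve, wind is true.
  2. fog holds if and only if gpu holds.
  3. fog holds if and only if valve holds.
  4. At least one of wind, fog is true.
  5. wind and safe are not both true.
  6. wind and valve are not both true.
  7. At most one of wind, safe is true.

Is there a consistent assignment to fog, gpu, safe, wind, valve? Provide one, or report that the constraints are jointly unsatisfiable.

fog = True; gpu = True; safe = False; wind = False; valve = True

  (1) {fog, safe, valve, wind}: 2 true — at least one ✓
  (2) fog=T, gpu=T — same ✓
  (3) fog=T, valve=T — same ✓
  (4) {wind, fog}: 1 true — at least one ✓
  (5) wind=F, safe=F — not both ✓
  (6) wind=F, valve=T — not both ✓
  (7) {wind, safe}: 0 true — at most one ✓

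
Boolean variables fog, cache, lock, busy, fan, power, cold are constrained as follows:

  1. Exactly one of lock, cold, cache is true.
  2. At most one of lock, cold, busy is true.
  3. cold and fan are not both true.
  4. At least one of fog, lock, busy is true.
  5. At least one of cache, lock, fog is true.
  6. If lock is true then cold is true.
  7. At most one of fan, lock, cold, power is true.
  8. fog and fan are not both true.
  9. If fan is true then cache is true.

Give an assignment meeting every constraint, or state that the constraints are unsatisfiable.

fog: True, cache: True, lock: False, busy: False, fan: False, power: True, cold: False

  (1) {lock, cold, cache}: 1 true — exactly one ✓
  (2) {lock, cold, busy}: 0 true — at most one ✓
  (3) cold=F, fan=F — not both ✓
  (4) {fog, lock, busy}: 1 true — at least one ✓
  (5) {cache, lock, fog}: 2 true — at least one ✓
  (6) lock=F ⇒ cold: vacuous ✓
  (7) {fan, lock, cold, power}: 1 true — at most one ✓
  (8) fog=T, fan=F — not both ✓
  (9) fan=F ⇒ cache: vacuous ✓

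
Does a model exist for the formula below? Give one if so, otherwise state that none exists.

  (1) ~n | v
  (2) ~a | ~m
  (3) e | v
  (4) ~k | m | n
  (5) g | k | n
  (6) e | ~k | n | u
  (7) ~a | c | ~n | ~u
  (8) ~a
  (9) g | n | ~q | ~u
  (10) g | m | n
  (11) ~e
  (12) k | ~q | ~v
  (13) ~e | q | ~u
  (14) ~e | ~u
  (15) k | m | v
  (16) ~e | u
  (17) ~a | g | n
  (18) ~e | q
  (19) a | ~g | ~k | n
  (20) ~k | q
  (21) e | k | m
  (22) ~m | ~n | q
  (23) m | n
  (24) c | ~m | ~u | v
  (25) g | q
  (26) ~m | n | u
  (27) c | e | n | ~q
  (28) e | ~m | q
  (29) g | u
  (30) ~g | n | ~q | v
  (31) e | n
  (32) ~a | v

Unit clause (~a) forces a = False.
Unit clause (~e) forces e = False.
In (e | n) only n is left, so n = True.
In (~n | v) only v is left, so v = True.
Try k = False:
  (k | ~q | ~v) forces q = False.
  (e | k | m) forces m = True.
  clause (~m | ~n | q) is falsified — backtrack.
So k = True.
  then (~k | q) forces q = True.
Set m = False.
Set c = True.
Set u = True.
Set g = True.
All clauses satisfied.

e: False, k: True, m: False, c: True, n: True, q: True, u: True, g: True, v: True, a: False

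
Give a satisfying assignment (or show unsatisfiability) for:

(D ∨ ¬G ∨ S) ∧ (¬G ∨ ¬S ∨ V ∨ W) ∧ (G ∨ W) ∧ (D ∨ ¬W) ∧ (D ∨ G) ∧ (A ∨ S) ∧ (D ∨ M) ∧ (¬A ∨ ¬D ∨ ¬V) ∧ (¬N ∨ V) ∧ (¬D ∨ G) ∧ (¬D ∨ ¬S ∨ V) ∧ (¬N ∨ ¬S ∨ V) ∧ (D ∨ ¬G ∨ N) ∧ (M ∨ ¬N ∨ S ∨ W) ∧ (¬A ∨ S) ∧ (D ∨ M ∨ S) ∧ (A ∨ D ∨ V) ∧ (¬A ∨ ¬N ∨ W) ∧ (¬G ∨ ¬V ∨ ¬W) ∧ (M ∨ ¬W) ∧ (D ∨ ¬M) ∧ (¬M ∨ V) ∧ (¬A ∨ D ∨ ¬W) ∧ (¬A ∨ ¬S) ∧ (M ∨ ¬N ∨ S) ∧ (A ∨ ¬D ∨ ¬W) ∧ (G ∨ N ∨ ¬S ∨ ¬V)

Set W = False.
  then (G ∨ W) forces G = True.
Try V = False:
  (¬G ∨ ¬S ∨ V ∨ W) forces S = False.
  (D ∨ ¬G ∨ S) forces D = True.
  (A ∨ S) forces A = True.
  clause (¬A ∨ S) is falsified — backtrack.
So V = True.
Try A = True:
  (¬A ∨ ¬D ∨ ¬V) forces D = False.
  (D ∨ ¬G ∨ S) forces S = True.
  clause (¬A ∨ ¬S) is falsified — backtrack.
So A = False.
  then (A ∨ S) forces S = True.
Set D = True.
Set M = False.
Set N = True.
All clauses satisfied.

W = False, V = True, A = False, D = True, M = False, G = True, N = True, S = True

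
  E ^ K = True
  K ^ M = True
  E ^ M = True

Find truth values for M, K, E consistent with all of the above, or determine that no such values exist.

Adding constraints 1, 2, 3 mod 2: every variable appears an even number of times on the left, so the left side is 0.
But the right sides sum to 1 (mod 2). 0 ≠ 1 — the system is inconsistent.

UNSATISFIABLE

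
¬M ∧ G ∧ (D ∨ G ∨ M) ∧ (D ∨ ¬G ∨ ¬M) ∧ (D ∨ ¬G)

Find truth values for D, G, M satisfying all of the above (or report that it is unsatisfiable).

D = True; G = True; M = False

Unit clause (¬M) forces M = False.
Unit clause (G) forces G = True.
In (D ∨ ¬G) only D is left, so D = True.
Check each clause:
  (¬M): ¬M holds.
  (G): G holds.
  (D ∨ G ∨ M): D holds.
  (D ∨ ¬G ∨ ¬M): D holds.
  (D ∨ ¬G): D holds.
All clauses satisfied.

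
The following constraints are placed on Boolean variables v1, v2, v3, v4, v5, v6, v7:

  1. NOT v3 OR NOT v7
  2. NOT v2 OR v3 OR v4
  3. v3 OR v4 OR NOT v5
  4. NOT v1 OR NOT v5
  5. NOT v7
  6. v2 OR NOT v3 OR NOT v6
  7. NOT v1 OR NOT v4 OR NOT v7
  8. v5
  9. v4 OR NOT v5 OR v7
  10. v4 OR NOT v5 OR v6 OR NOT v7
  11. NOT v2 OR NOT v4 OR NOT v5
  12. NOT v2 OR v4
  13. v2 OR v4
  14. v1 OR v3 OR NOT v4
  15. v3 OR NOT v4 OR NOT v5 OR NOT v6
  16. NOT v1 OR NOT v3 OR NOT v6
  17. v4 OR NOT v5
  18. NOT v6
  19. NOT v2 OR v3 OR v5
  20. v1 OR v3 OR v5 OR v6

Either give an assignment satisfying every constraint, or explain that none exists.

v1 = False, v2 = False, v3 = True, v4 = True, v5 = True, v6 = False, v7 = False

Unit clause (NOT v7) forces v7 = False.
Unit clause (v5) forces v5 = True.
In (v4 OR NOT v5 OR v7) only v4 is left, so v4 = True.
In (NOT v2 OR NOT v4 OR NOT v5) only NOT v2 is left, so v2 = False.
Unit clause (NOT v6) forces v6 = False.
In (NOT v1 OR NOT v5) only NOT v1 is left, so v1 = False.
In (v1 OR v3 OR NOT v4) only v3 is left, so v3 = True.
All clauses satisfied.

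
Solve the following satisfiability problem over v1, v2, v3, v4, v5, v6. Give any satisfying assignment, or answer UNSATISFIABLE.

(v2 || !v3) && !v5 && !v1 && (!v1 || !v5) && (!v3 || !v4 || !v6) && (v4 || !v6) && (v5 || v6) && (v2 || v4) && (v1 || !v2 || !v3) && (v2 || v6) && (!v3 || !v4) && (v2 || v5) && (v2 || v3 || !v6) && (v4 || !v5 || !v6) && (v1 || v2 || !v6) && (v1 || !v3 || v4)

Unit clause (!v5) forces v5 = False.
Unit clause (!v1) forces v1 = False.
In (v5 || v6) only v6 is left, so v6 = True.
In (v2 || v5) only v2 is left, so v2 = True.
In (v4 || !v6) only v4 is left, so v4 = True.
In (v1 || !v2 || !v3) only !v3 is left, so v3 = False.
All clauses satisfied.

v1 = False, v2 = True, v3 = False, v4 = True, v5 = False, v6 = True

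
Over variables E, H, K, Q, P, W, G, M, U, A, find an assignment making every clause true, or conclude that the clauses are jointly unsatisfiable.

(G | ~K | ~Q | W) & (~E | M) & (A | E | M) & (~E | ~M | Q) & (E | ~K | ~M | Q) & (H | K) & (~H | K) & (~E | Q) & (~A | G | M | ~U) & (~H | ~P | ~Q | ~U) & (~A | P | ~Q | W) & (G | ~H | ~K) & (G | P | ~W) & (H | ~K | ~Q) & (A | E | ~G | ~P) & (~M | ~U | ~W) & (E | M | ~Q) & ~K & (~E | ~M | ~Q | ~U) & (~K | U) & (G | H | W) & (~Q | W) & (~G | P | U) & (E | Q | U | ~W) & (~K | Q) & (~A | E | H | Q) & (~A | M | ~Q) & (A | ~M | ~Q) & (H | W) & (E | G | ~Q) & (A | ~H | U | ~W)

Case K = True:
  Clause (~K) is falsified — contradiction.
Case K = False:
  (H | K) forces H = True.
  Clause (~H | K) is falsified — contradiction.
Both cases fail, so the formula is unsatisfiable.

No satisfying assignment exists.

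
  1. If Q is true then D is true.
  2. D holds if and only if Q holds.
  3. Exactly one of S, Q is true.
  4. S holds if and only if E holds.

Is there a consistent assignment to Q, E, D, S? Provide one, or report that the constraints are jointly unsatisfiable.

Q = True, E = False, D = True, S = False

  (1) Q=T ⇒ D: T ✓
  (2) D=T, Q=T — same ✓
  (3) {S, Q}: 1 true — exactly one ✓
  (4) S=F, E=F — same ✓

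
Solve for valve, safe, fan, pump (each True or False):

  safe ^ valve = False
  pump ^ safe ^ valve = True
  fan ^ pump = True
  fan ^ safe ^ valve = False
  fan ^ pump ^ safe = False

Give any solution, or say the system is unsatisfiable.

valve: True; safe: True; fan: False; pump: True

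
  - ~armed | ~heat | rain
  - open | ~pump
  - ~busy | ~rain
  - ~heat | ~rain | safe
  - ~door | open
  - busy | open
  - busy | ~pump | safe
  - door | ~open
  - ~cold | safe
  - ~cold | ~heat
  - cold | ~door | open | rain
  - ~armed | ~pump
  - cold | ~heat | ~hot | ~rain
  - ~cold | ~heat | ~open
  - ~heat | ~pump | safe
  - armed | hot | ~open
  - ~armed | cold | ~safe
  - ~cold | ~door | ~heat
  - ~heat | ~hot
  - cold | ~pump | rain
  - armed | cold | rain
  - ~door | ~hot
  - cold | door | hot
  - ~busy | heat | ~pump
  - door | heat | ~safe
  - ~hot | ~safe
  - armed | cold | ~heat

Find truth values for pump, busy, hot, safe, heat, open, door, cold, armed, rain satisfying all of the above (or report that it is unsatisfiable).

pump: False; busy: True; hot: False; safe: False; heat: False; open: True; door: True; cold: False; armed: True; rain: False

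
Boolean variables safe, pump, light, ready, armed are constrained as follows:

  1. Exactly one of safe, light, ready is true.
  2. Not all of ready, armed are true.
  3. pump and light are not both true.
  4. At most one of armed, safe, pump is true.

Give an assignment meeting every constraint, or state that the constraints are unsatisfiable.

safe: False, pump: False, light: True, ready: False, armed: False

  (1) {safe, light, ready}: 1 true — exactly one ✓
  (2) {ready, armed}: 0/2 true — not all ✓
  (3) pump=F, light=T — not both ✓
  (4) {armed, safe, pump}: 0 true — at most one ✓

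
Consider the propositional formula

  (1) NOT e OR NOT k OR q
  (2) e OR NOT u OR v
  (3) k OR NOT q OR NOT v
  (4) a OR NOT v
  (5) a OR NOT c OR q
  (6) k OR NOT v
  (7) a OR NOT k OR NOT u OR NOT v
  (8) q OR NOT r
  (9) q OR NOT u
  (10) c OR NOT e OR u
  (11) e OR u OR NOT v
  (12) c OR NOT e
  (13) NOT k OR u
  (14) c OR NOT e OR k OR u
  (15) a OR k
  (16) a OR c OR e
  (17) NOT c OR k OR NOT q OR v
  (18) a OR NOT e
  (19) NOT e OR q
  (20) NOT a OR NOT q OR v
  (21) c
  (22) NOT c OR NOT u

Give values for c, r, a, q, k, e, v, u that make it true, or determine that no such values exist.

Unit clause (c) forces c = True.
In (NOT c OR NOT u) only NOT u is left, so u = False.
In (NOT k OR u) only NOT k is left, so k = False.
In (a OR k) only a is left, so a = True.
In (k OR NOT v) only NOT v is left, so v = False.
In (NOT c OR k OR NOT q OR v) only NOT q is left, so q = False.
In (NOT e OR q) only NOT e is left, so e = False.
In (q OR NOT r) only NOT r is left, so r = False.
All clauses satisfied.

c = True, r = False, a = True, q = False, k = False, e = False, v = False, u = False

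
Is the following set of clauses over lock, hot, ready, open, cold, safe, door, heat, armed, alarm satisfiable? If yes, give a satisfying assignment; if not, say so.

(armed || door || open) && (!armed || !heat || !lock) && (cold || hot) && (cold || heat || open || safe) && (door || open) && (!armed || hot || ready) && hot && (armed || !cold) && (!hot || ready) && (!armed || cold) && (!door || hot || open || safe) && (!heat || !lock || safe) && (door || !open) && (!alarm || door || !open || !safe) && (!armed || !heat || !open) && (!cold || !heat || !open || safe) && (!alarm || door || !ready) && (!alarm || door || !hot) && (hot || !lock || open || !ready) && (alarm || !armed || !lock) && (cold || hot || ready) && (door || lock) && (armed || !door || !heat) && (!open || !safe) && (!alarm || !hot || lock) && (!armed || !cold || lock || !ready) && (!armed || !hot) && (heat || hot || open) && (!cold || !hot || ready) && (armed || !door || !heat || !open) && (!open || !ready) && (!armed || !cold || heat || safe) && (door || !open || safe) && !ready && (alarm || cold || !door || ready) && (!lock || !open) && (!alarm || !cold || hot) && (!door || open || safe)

Case hot = True:
  (!hot || ready) forces ready = True.
  Clause (!ready) is falsified — contradiction.
Case hot = False:
  Clause (hot) is falsified — contradiction.
Both cases fail, so the formula is unsatisfiable.

Unsatisfiable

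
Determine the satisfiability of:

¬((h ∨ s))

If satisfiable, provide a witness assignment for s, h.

s: False, h: False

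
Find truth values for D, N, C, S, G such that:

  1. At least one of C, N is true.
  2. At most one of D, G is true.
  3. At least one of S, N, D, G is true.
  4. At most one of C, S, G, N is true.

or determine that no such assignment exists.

D=T, N=T, C=F, S=F, G=F

  (1) {C, N}: 1 true — at least one ✓
  (2) {D, G}: 1 true — at most one ✓
  (3) {S, N, D, G}: 2 true — at least one ✓
  (4) {C, S, G, N}: 1 true — at most one ✓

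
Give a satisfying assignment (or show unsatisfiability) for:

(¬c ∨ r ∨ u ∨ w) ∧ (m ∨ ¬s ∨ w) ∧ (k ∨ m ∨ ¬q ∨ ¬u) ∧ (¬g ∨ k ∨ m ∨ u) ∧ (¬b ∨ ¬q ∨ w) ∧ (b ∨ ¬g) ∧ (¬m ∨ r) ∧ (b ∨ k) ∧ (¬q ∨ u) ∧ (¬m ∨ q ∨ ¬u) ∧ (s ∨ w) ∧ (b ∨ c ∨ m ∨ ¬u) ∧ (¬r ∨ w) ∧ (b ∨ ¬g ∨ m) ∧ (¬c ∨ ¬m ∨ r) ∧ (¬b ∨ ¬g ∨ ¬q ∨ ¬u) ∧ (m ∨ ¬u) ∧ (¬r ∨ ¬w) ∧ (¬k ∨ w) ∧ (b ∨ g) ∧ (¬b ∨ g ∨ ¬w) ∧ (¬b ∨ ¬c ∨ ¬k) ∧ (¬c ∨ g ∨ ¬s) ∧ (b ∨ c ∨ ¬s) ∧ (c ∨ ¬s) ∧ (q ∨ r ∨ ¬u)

Try q = True:
  (¬q ∨ u) forces u = True.
  (m ∨ ¬u) forces m = True.
  (¬m ∨ r) forces r = True.
  (¬r ∨ w) forces w = True.
  clause (¬r ∨ ¬w) is falsified — backtrack.
So q = False.
Set s = False.
  then (s ∨ w) forces w = True.
  then (¬r ∨ ¬w) forces r = False.
  then (q ∨ r ∨ ¬u) forces u = False.
  then (¬m ∨ r) forces m = False.
Set b = True.
  then (¬b ∨ g ∨ ¬w) forces g = True.
  then (¬g ∨ k ∨ m ∨ u) forces k = True.
  then (¬b ∨ ¬c ∨ ¬k) forces c = False.
All clauses satisfied.

q = False, s = False, b = True, r = False, m = False, u = False, k = True, c = False, g = True, w = True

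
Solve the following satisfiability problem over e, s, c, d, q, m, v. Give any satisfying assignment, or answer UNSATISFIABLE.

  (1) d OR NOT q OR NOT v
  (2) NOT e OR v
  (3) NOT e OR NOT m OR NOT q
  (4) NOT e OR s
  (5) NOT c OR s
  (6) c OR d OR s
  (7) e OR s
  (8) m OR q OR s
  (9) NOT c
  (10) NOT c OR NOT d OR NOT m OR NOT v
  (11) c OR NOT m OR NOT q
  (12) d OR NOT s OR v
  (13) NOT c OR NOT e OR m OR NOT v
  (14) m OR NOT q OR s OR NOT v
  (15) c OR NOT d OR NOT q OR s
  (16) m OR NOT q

Unit clause (NOT c) forces c = False.
Set e = True.
  then (NOT e OR v) forces v = True.
  then (NOT e OR s) forces s = True.
Set d = True.
Try q = True:
  (NOT e OR NOT m OR NOT q) forces m = False.
  clause (m OR NOT q) is falsified — backtrack.
So q = False.
Set m = False.
All clauses satisfied.

e: True, s: True, c: False, d: True, q: False, m: False, v: True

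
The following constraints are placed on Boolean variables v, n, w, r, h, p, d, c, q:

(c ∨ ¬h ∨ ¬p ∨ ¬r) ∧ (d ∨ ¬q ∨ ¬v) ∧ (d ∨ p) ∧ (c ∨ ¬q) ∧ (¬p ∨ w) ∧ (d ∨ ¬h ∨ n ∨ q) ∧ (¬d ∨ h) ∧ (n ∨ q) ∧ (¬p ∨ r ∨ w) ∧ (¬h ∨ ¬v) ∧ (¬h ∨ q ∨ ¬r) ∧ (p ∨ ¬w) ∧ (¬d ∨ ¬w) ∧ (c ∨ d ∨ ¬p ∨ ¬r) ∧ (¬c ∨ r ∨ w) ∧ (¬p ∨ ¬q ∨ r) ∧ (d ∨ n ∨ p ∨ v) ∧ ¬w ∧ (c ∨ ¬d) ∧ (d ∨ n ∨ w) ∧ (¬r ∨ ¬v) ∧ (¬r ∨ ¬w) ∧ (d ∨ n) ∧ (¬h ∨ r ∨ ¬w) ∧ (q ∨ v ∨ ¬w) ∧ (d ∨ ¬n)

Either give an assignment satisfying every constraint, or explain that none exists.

v = False; n = False; w = False; r = True; h = True; p = False; d = True; c = True; q = True

Unit clause (¬w) forces w = False.
In (¬p ∨ w) only ¬p is left, so p = False.
In (d ∨ p) only d is left, so d = True.
In (¬d ∨ h) only h is left, so h = True.
In (¬h ∨ ¬v) only ¬v is left, so v = False.
In (c ∨ ¬d) only c is left, so c = True.
In (¬c ∨ r ∨ w) only r is left, so r = True.
In (¬h ∨ q ∨ ¬r) only q is left, so q = True.
Set n = False.
All clauses satisfied.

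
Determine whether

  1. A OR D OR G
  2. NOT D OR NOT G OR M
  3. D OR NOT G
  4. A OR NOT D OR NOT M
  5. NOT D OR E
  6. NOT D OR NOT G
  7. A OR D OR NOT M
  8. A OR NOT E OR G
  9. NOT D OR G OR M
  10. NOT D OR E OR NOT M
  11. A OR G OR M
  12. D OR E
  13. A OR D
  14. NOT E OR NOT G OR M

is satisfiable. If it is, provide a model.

Try A = False:
  (A OR D) forces D = True.
  (A OR NOT D OR NOT M) forces M = False.
  (NOT D OR NOT G OR M) forces G = False.
  clause (NOT D OR G OR M) is falsified — backtrack.
So A = True.
Set E = True.
Set D = True.
  then (NOT D OR NOT G) forces G = False.
  then (NOT D OR G OR M) forces M = True.
All clauses satisfied.

A = True, E = True, D = True, G = False, M = True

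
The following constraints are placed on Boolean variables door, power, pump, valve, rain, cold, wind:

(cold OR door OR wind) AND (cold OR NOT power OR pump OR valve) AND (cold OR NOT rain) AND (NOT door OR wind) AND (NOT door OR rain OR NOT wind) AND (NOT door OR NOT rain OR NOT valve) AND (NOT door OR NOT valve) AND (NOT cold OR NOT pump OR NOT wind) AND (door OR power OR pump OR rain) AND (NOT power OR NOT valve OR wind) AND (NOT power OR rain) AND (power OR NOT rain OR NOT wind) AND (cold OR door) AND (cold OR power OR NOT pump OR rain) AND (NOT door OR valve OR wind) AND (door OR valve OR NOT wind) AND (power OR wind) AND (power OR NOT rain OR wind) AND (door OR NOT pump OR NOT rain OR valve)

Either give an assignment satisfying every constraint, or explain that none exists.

door=T, power=T, pump=F, valve=F, rain=T, cold=T, wind=T

Set door = True.
  then (NOT door OR wind) forces wind = True.
  then (NOT door OR rain OR NOT wind) forces rain = True.
  then (NOT door OR NOT rain OR NOT valve) forces valve = False.
  then (power OR NOT rain OR NOT wind) forces power = True.
  then (cold OR NOT rain) forces cold = True.
  then (NOT cold OR NOT pump OR NOT wind) forces pump = False.
All clauses satisfied.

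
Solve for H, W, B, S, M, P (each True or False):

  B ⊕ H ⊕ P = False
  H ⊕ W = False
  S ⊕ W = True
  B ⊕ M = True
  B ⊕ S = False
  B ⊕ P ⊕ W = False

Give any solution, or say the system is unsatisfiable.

H=T, W=T, B=F, S=F, M=T, P=T

B ⊕ H ⊕ P = F ⊕ T ⊕ T = False ✓
H ⊕ W = T ⊕ T = False ✓
S ⊕ W = F ⊕ T = True ✓
B ⊕ M = F ⊕ T = True ✓
B ⊕ S = F ⊕ F = False ✓
B ⊕ P ⊕ W = F ⊕ T ⊕ T = False ✓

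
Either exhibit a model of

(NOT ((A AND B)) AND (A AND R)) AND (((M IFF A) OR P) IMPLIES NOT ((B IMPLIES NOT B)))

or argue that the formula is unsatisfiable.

B = False, R = True, M = False, A = True, P = False

  NOT ((A AND B)) AND (A AND R) = True
    NOT ((A AND B)) = True
      A AND B = False
    A AND R = True
  ((M IFF A) OR P) IMPLIES NOT ((B IMPLIES NOT B)) = True
    (M IFF A) OR P = False
      M IFF A = False
    NOT ((B IMPLIES NOT B)) = False
      B IMPLIES NOT B = True
        NOT B = True
Both conjuncts True, so the formula holds.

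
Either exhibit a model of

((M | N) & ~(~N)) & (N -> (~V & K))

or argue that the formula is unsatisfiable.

K = True, N = True, M = False, V = False

  (M | N) & ~(~N) = True
    M | N = True
    ~(~N) = True
      ~N = False
  N -> (~V & K) = True
    ~V & K = True
      ~V = True
Both conjuncts True, so the formula holds.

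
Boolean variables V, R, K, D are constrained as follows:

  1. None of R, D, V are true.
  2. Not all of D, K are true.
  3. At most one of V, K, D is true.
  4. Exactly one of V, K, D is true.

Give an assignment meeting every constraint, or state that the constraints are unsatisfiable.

V: False, R: False, K: True, D: False

  (1) {R, D, V}: 0 true — none ✓
  (2) {D, K}: 1/2 true — not all ✓
  (3) {V, K, D}: 1 true — at most one ✓
  (4) {V, K, D}: 1 true — exactly one ✓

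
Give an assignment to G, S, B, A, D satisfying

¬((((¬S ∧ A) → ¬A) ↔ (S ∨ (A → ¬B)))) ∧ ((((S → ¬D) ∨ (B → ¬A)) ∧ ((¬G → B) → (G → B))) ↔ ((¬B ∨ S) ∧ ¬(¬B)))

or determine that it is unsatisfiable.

G = True, S = False, B = False, A = True, D = True

  ¬((((¬S ∧ A) → ¬A) ↔ (S ∨ (A → ¬B)))) = True
    ((¬S ∧ A) → ¬A) ↔ (S ∨ (A → ¬B)) = False
      (¬S ∧ A) → ¬A = False
        ¬S ∧ A = True
          ¬S = True
        ¬A = False
      S ∨ (A → ¬B) = True
        A → ¬B = True
          ¬B = True
  (((S → ¬D) ∨ (B → ¬A)) ∧ ((¬G → B) → (G → B))) ↔ ((¬B ∨ S) ∧ ¬(¬B)) = True
    ((S → ¬D) ∨ (B → ¬A)) ∧ ((¬G → B) → (G → B)) = False
      (S → ¬D) ∨ (B → ¬A) = True
        S → ¬D = True
          ¬D = False
        B → ¬A = True
          ¬A = False
      (¬G → B) → (G → B) = False
        ¬G → B = True
          ¬G = False
        G → B = False
    (¬B ∨ S) ∧ ¬(¬B) = False
      ¬B ∨ S = True
        ¬B = True
      ¬(¬B) = False
        ¬B = True
Both conjuncts True, so the formula holds.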